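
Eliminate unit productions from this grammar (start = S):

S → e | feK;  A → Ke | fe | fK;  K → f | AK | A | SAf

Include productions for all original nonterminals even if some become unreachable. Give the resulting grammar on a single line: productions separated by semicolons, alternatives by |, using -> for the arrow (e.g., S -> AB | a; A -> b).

Unit productions: K->A.
Unit pairs (A ⇒* B via units): (K,A).
S: inherits non-unit rules of {S} → e | feK.
A: inherits non-unit rules of {A} → Ke | fK | fe.
K: inherits non-unit rules of {A, K} → AK | Ke | SAf | f | fK | fe.

S -> e | feK; A -> Ke | fK | fe; K -> f | AK | Ke | fK | fe | SAf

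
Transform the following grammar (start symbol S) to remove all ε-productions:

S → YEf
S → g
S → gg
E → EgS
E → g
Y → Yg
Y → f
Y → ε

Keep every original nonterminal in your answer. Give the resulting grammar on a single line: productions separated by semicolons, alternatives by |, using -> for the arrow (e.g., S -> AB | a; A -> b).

S -> g | Ef | gg | YEf; E -> g | EgS; Y -> f | g | Yg

Nullable set: {Y}.
S -> YEf: Y nullable, giving Ef | YEf.
Drop Y -> ε.
Y -> Yg: Y nullable, giving Yg | g.
Unchanged (no nullable symbols): S -> g; S -> gg; E -> EgS; E -> g; Y -> f.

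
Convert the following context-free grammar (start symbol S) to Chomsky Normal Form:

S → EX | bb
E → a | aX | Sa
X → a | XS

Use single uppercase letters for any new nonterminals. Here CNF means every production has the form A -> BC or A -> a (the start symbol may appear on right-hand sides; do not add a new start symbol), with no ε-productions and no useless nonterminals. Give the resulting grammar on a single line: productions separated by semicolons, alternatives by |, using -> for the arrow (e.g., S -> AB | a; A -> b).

No ε-productions.
No unit productions to eliminate.
TERM: introduce A -> a, B -> b and substitute in every rule of length ≥2.

S -> BB | EX; A -> a; B -> b; E -> a | AX | SA; X -> a | XS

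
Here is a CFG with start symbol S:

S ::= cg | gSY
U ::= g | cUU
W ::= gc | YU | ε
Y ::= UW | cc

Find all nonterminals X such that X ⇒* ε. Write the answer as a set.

{W}

Directly nullable (have an ε-rule): {W}.
Not nullable: S, U, Y — each has a terminal in every rule's right-hand side or depends on a non-nullable symbol.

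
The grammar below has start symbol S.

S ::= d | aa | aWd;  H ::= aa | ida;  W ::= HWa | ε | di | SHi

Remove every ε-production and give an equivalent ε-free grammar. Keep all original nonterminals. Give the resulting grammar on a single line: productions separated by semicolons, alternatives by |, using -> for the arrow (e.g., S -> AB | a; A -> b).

S -> d | aa | ad | aWd; H -> aa | ida; W -> Ha | di | HWa | SHi

Nullable set: {W}.
S -> aWd: W nullable, giving aWd | ad.
Drop W -> ε.
W -> HWa: W nullable, giving HWa | Ha.
Unchanged (no nullable symbols): S -> aa; S -> d; H -> aa; H -> ida; W -> SHi; W -> di.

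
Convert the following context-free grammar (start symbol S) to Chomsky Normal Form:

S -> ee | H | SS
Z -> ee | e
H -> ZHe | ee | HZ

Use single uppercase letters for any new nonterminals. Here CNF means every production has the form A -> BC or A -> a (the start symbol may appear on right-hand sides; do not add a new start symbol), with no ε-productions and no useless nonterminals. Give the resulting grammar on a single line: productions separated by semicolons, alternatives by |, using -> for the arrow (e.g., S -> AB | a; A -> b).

S -> AA | HZ | SS | ZC; A -> e; B -> HA; C -> HA; H -> AA | HZ | ZB; Z -> e | AA

No ε-productions.
After unit-elimination: S -> HZ | SS | ee | ZHe; H -> HZ | ee | ZHe; Z -> e | ee.
TERM: introduce A -> e and substitute in every rule of length ≥2.
BIN: H -> ZHA becomes H -> ZB, B -> HA; S -> ZHA becomes S -> ZC, C -> HA.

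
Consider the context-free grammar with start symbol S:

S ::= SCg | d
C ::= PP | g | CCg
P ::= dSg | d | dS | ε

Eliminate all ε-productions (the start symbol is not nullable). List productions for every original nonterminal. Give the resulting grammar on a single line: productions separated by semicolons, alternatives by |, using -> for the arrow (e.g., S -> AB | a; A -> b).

S -> d | Sg | SCg; C -> P | g | Cg | PP | CCg; P -> d | dS | dSg

Nullable set: {C, P}.
S -> SCg: C nullable, giving SCg | Sg.
C -> CCg: C, C nullable, giving CCg | Cg | g.
C -> PP: P, P nullable, giving P | PP.
Drop P -> ε.
Unchanged (no nullable symbols): S -> d; C -> g; P -> d; P -> dS; P -> dSg.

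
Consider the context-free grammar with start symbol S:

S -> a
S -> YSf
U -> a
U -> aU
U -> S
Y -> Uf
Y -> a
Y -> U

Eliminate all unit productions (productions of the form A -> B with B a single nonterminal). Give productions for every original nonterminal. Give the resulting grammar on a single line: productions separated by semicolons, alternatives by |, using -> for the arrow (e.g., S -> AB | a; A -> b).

S -> a | YSf; U -> a | aU | YSf; Y -> a | Uf | aU | YSf

Unit productions: U->S, Y->U.
Unit pairs (A ⇒* B via units): (U,S), (Y,S), (Y,U).
S: inherits non-unit rules of {S} → YSf | a.
U: inherits non-unit rules of {S, U} → YSf | a | aU.
Y: inherits non-unit rules of {S, U, Y} → Uf | YSf | a | aU.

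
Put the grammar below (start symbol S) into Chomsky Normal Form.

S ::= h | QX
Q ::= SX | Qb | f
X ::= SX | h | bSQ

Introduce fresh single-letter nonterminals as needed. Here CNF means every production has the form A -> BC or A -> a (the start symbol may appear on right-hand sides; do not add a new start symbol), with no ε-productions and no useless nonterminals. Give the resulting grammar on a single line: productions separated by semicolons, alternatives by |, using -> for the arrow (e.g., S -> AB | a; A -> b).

No ε-productions.
No unit productions to eliminate.
TERM: introduce A -> b and substitute in every rule of length ≥2.
BIN: X -> ASQ becomes X -> AB, B -> SQ.

S -> h | QX; A -> b; B -> SQ; Q -> f | QA | SX; X -> h | AB | SX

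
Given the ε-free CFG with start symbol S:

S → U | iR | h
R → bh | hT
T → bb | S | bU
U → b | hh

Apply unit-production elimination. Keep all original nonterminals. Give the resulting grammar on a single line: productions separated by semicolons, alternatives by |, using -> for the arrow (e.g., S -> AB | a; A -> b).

S -> b | h | hh | iR; R -> bh | hT; T -> b | h | bU | bb | hh | iR; U -> b | hh

Unit productions: S->U, T->S.
Unit pairs (A ⇒* B via units): (S,U), (T,S), (T,U).
S: inherits non-unit rules of {S, U} → b | h | hh | iR.
R: inherits non-unit rules of {R} → bh | hT.
T: inherits non-unit rules of {S, T, U} → b | bU | bb | h | hh | iR.
U: inherits non-unit rules of {U} → b | hh.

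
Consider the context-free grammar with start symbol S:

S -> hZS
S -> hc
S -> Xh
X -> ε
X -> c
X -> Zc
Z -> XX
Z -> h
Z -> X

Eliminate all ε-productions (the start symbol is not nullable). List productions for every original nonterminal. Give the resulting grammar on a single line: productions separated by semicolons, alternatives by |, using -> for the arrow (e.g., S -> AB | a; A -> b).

S -> h | Xh | hS | hc | hZS; X -> c | Zc; Z -> X | h | XX

Nullable set: {X, Z}.
S -> Xh: X nullable, giving Xh | h.
S -> hZS: Z nullable, giving hS | hZS.
Drop X -> ε.
X -> Zc: Z nullable, giving Zc | c.
Z -> X: X nullable, giving X.
Z -> XX: X, X nullable, giving X | XX.
Unchanged (no nullable symbols): S -> hc; X -> c; Z -> h.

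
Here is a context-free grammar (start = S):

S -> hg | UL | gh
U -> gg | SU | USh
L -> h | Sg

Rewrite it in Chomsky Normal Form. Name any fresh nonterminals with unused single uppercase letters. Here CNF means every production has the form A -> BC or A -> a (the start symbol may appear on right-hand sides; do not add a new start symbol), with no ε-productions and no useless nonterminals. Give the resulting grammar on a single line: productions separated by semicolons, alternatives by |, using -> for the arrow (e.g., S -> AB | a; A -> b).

S -> AB | BA | UL; A -> g; B -> h; C -> SB; L -> h | SA; U -> AA | SU | UC

No ε-productions.
No unit productions to eliminate.
TERM: introduce A -> g, B -> h and substitute in every rule of length ≥2.
BIN: U -> USB becomes U -> UC, C -> SB.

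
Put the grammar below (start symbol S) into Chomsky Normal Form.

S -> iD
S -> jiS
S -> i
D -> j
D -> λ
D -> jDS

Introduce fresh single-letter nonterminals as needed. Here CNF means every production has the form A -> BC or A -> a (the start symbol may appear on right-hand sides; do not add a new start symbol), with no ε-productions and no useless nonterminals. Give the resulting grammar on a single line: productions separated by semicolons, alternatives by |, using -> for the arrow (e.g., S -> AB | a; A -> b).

S -> i | AE | BD; A -> j; B -> i; C -> DS; D -> j | AC | AS; E -> BS

Nullable: {D}; after ε-elimination: S -> i | iD | jiS; D -> j | jS | jDS.
No unit productions to eliminate.
TERM: introduce B -> i, A -> j and substitute in every rule of length ≥2.
BIN: D -> ADS becomes D -> AC, C -> DS; S -> ABS becomes S -> AE, E -> BS.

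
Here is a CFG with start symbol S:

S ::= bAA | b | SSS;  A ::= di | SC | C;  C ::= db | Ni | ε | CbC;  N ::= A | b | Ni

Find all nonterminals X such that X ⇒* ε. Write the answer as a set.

Directly nullable (have an ε-rule): {C}.
A is nullable via A -> C (every symbol on the right is already known nullable).
N is nullable via N -> A (every symbol on the right is already known nullable).
Not nullable: S — each has a terminal in every rule's right-hand side or depends on a non-nullable symbol.

{A, C, N}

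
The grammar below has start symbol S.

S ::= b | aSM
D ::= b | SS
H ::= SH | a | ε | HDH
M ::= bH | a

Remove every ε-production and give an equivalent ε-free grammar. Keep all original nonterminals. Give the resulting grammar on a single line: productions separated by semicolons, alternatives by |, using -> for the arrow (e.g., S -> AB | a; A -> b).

Nullable set: {H}.
Drop H -> ε.
H -> HDH: H, H nullable, giving D | DH | HD | HDH.
H -> SH: H nullable, giving S | SH.
M -> bH: H nullable, giving b | bH.
Unchanged (no nullable symbols): S -> aSM; S -> b; D -> SS; D -> b; H -> a; M -> a.

S -> b | aSM; D -> b | SS; H -> D | S | a | DH | HD | SH | HDH; M -> a | b | bH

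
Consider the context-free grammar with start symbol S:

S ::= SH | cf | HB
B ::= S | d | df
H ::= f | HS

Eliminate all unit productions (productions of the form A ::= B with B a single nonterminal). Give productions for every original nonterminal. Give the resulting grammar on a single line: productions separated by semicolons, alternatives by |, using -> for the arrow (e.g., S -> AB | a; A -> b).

S -> HB | SH | cf; B -> d | HB | SH | cf | df; H -> f | HS

Unit productions: B->S.
Unit pairs (A ⇒* B via units): (B,S).
S: inherits non-unit rules of {S} → HB | SH | cf.
B: inherits non-unit rules of {B, S} → HB | SH | cf | d | df.
H: inherits non-unit rules of {H} → HS | f.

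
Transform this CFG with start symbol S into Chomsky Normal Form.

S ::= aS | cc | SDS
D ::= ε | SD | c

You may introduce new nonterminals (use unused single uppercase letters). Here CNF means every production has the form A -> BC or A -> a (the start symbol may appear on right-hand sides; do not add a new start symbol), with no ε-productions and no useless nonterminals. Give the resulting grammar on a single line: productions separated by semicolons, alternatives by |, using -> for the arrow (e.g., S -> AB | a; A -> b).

S -> AS | BB | SE | SS; A -> a; B -> c; C -> DS; D -> c | AS | BB | SC | SD | SS; E -> DS

Nullable: {D}; after ε-elimination: S -> SS | aS | cc | SDS; D -> S | c | SD.
After unit-elimination: S -> SS | aS | cc | SDS; D -> c | SD | SS | aS | cc | SDS.
TERM: introduce A -> a, B -> c and substitute in every rule of length ≥2.
BIN: D -> SDS becomes D -> SC, C -> DS; S -> SDS becomes S -> SE, E -> DS.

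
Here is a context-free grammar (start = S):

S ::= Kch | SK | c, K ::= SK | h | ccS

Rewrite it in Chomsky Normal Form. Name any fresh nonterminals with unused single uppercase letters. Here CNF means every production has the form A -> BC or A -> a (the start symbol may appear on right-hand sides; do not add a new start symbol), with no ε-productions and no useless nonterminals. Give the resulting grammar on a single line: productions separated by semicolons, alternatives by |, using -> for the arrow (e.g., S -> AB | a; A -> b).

S -> c | KD | SK; A -> c; B -> h; C -> AS; D -> AB; K -> h | AC | SK

No ε-productions.
No unit productions to eliminate.
TERM: introduce A -> c, B -> h and substitute in every rule of length ≥2.
BIN: K -> AAS becomes K -> AC, C -> AS; S -> KAB becomes S -> KD, D -> AB.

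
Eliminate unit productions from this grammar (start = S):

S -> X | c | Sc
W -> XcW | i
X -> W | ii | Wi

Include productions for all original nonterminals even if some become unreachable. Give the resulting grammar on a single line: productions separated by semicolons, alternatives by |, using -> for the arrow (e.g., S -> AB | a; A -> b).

S -> c | i | Sc | Wi | ii | XcW; W -> i | XcW; X -> i | Wi | ii | XcW

Unit productions: S->X, X->W.
Unit pairs (A ⇒* B via units): (S,W), (S,X), (X,W).
S: inherits non-unit rules of {S, W, X} → Sc | Wi | XcW | c | i | ii.
W: inherits non-unit rules of {W} → XcW | i.
X: inherits non-unit rules of {W, X} → Wi | XcW | i | ii.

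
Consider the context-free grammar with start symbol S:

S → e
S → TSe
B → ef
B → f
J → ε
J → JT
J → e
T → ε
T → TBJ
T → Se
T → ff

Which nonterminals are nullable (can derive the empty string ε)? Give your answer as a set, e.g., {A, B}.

{J, T}

Directly nullable (have an ε-rule): {J, T}.
Not nullable: B, S — each has a terminal in every rule's right-hand side or depends on a non-nullable symbol.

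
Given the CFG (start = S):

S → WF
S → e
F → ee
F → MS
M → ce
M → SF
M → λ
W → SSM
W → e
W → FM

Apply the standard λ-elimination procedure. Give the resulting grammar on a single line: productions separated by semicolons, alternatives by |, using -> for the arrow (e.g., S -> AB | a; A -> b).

S -> e | WF; F -> S | MS | ee; M -> SF | ce; W -> F | e | FM | SS | SSM

Nullable set: {M}.
F -> MS: M nullable, giving MS | S.
Drop M -> λ.
W -> FM: M nullable, giving F | FM.
W -> SSM: M nullable, giving SS | SSM.
Unchanged (no nullable symbols): S -> WF; S -> e; F -> ee; M -> SF; M -> ce; W -> e.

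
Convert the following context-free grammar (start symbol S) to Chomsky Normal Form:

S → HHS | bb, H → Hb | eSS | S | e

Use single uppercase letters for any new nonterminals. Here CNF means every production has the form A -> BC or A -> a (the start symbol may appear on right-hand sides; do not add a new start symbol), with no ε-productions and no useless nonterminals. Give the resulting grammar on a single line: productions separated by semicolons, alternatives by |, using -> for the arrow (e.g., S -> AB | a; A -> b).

S -> AA | HE; A -> b; B -> e; C -> SS; D -> HS; E -> HS; H -> e | AA | BC | HA | HD

No ε-productions.
After unit-elimination: S -> bb | HHS; H -> e | Hb | bb | HHS | eSS.
TERM: introduce A -> b, B -> e and substitute in every rule of length ≥2.
BIN: H -> BSS becomes H -> BC, C -> SS; H -> HHS becomes H -> HD, D -> HS; S -> HHS becomes S -> HE, E -> HS.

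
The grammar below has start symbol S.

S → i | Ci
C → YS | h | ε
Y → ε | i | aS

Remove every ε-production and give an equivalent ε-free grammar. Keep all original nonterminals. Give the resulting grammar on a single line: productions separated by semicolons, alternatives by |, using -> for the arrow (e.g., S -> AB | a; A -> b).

S -> i | Ci; C -> S | h | YS; Y -> i | aS

Nullable set: {C, Y}.
S -> Ci: C nullable, giving Ci | i.
Drop C -> ε.
C -> YS: Y nullable, giving S | YS.
Drop Y -> ε.
Unchanged (no nullable symbols): S -> i; C -> h; Y -> aS; Y -> i.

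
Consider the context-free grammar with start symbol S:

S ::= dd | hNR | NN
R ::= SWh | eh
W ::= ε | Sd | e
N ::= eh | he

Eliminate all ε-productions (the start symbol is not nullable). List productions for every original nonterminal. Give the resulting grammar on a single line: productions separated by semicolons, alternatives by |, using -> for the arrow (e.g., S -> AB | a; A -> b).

Nullable set: {W}.
R -> SWh: W nullable, giving SWh | Sh.
Drop W -> ε.
Unchanged (no nullable symbols): S -> NN; S -> dd; S -> hNR; N -> eh; N -> he; R -> eh; W -> Sd; W -> e.

S -> NN | dd | hNR; N -> eh | he; R -> Sh | eh | SWh; W -> e | Sd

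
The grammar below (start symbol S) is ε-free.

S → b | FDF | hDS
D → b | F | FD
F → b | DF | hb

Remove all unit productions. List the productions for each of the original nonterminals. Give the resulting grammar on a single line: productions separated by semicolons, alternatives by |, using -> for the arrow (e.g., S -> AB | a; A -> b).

S -> b | FDF | hDS; D -> b | DF | FD | hb; F -> b | DF | hb

Unit productions: D->F.
Unit pairs (A ⇒* B via units): (D,F).
S: inherits non-unit rules of {S} → FDF | b | hDS.
D: inherits non-unit rules of {D, F} → DF | FD | b | hb.
F: inherits non-unit rules of {F} → DF | b | hb.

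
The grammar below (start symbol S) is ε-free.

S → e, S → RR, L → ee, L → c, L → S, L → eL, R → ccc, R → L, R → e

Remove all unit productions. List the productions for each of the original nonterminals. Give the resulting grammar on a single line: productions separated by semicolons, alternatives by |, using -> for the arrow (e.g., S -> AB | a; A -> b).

Unit productions: L->S, R->L.
Unit pairs (A ⇒* B via units): (L,S), (R,L), (R,S).
S: inherits non-unit rules of {S} → RR | e.
L: inherits non-unit rules of {L, S} → RR | c | e | eL | ee.
R: inherits non-unit rules of {L, R, S} → RR | c | ccc | e | eL | ee.

S -> e | RR; L -> c | e | RR | eL | ee; R -> c | e | RR | eL | ee | ccc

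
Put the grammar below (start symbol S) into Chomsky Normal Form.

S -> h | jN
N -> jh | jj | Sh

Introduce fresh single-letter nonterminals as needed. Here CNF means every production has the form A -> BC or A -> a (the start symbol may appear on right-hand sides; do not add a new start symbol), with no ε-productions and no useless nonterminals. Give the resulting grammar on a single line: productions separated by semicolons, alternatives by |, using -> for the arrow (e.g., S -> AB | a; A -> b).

No ε-productions.
No unit productions to eliminate.
TERM: introduce A -> h, B -> j and substitute in every rule of length ≥2.

S -> h | BN; A -> h; B -> j; N -> BA | BB | SA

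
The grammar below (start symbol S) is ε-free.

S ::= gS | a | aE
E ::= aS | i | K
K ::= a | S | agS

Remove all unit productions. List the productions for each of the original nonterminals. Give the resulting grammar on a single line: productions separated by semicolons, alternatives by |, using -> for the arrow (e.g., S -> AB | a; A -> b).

S -> a | aE | gS; E -> a | i | aE | aS | gS | agS; K -> a | aE | gS | agS

Unit productions: E->K, K->S.
Unit pairs (A ⇒* B via units): (E,K), (E,S), (K,S).
S: inherits non-unit rules of {S} → a | aE | gS.
E: inherits non-unit rules of {E, K, S} → a | aE | aS | agS | gS | i.
K: inherits non-unit rules of {K, S} → a | aE | agS | gS.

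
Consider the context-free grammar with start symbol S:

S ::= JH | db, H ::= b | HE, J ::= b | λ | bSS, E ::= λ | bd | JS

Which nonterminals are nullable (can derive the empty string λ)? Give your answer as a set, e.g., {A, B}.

{E, J}

Directly nullable (have an ε-rule): {E, J}.
Not nullable: H, S — each has a terminal in every rule's right-hand side or depends on a non-nullable symbol.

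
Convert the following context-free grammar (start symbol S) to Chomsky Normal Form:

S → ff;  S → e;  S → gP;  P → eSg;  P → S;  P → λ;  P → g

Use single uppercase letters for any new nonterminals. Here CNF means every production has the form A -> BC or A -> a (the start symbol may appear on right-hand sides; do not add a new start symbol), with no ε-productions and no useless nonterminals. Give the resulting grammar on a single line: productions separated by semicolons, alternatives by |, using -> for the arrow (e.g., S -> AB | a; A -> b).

Nullable: {P}; after ε-elimination: S -> e | g | ff | gP; P -> S | g | eSg.
After unit-elimination: S -> e | g | ff | gP; P -> e | g | ff | gP | eSg.
TERM: introduce A -> e, C -> f, B -> g and substitute in every rule of length ≥2.
BIN: P -> ASB becomes P -> AD, D -> SB.

S -> e | g | BP | CC; A -> e; B -> g; C -> f; D -> SB; P -> e | g | AD | BP | CC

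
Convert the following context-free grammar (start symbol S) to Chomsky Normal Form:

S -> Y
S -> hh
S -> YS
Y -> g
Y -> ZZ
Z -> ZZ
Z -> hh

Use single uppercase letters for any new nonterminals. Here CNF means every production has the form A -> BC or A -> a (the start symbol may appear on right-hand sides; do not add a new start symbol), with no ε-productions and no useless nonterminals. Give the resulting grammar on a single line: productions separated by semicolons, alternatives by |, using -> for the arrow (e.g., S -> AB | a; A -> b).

S -> g | AA | YS | ZZ; A -> h; Y -> g | ZZ; Z -> AA | ZZ

No ε-productions.
After unit-elimination: S -> g | YS | ZZ | hh; Y -> g | ZZ; Z -> ZZ | hh.
TERM: introduce A -> h and substitute in every rule of length ≥2.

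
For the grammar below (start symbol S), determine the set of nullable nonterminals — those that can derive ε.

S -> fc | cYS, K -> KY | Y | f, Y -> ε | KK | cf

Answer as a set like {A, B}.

Directly nullable (have an ε-rule): {Y}.
K is nullable via K -> Y (every symbol on the right is already known nullable).
Not nullable: S — each has a terminal in every rule's right-hand side or depends on a non-nullable symbol.

{K, Y}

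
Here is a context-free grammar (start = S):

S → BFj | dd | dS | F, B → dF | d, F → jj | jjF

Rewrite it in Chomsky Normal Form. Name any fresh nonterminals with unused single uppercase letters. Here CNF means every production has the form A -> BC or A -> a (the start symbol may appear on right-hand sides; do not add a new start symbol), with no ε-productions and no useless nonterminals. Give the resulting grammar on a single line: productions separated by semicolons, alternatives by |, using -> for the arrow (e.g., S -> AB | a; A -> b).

S -> AA | AS | BE | CC | CG; A -> d; B -> d | AF; C -> j; D -> CF; E -> FC; F -> CC | CD; G -> CF

No ε-productions.
After unit-elimination: S -> dS | dd | jj | BFj | jjF; B -> d | dF; F -> jj | jjF.
TERM: introduce A -> d, C -> j and substitute in every rule of length ≥2.
BIN: F -> CCF becomes F -> CD, D -> CF; S -> BFC becomes S -> BE, E -> FC; S -> CCF becomes S -> CG, G -> CF.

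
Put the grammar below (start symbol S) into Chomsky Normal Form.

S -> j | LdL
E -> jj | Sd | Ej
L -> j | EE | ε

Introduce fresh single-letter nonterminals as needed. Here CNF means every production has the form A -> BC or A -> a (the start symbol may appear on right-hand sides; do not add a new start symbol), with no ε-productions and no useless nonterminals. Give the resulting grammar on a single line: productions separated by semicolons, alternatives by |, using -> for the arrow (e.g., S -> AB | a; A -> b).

S -> d | j | BL | LB | LC; A -> j; B -> d; C -> BL; E -> AA | EA | SB; L -> j | EE

Nullable: {L}; after ε-elimination: S -> d | j | Ld | dL | LdL; E -> Ej | Sd | jj; L -> j | EE.
No unit productions to eliminate.
TERM: introduce B -> d, A -> j and substitute in every rule of length ≥2.
BIN: S -> LBL becomes S -> LC, C -> BL.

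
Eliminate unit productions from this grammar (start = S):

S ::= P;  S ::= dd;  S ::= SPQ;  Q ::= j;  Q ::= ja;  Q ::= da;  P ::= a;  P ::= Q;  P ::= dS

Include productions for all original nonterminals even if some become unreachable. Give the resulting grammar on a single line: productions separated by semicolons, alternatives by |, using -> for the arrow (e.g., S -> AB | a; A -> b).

S -> a | j | dS | da | dd | ja | SPQ; P -> a | j | dS | da | ja; Q -> j | da | ja

Unit productions: P->Q, S->P.
Unit pairs (A ⇒* B via units): (P,Q), (S,P), (S,Q).
S: inherits non-unit rules of {P, Q, S} → SPQ | a | dS | da | dd | j | ja.
P: inherits non-unit rules of {P, Q} → a | dS | da | j | ja.
Q: inherits non-unit rules of {Q} → da | j | ja.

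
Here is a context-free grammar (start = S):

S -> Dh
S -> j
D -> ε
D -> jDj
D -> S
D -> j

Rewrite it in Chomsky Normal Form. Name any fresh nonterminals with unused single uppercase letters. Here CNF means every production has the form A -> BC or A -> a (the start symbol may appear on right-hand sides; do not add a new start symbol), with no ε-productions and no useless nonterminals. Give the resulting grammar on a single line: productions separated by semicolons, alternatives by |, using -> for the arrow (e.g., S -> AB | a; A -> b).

Nullable: {D}; after ε-elimination: S -> h | j | Dh; D -> S | j | jj | jDj.
After unit-elimination: S -> h | j | Dh; D -> h | j | Dh | jj | jDj.
TERM: introduce A -> h, B -> j and substitute in every rule of length ≥2.
BIN: D -> BDB becomes D -> BC, C -> DB.

S -> h | j | DA; A -> h; B -> j; C -> DB; D -> h | j | BB | BC | DA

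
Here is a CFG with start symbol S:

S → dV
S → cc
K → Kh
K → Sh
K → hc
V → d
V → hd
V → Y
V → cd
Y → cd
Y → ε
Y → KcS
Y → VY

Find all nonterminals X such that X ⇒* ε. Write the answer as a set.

{V, Y}

Directly nullable (have an ε-rule): {Y}.
V is nullable via V -> Y (every symbol on the right is already known nullable).
Not nullable: K, S — each has a terminal in every rule's right-hand side or depends on a non-nullable symbol.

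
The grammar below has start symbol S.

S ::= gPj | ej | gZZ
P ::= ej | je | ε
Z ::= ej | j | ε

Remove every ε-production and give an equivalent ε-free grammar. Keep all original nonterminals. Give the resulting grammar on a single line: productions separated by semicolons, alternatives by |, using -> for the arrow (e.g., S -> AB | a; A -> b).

S -> g | ej | gZ | gj | gPj | gZZ; P -> ej | je; Z -> j | ej

Nullable set: {P, Z}.
S -> gPj: P nullable, giving gPj | gj.
S -> gZZ: Z, Z nullable, giving g | gZ | gZZ.
Drop P -> ε.
Drop Z -> ε.
Unchanged (no nullable symbols): S -> ej; P -> ej; P -> je; Z -> ej; Z -> j.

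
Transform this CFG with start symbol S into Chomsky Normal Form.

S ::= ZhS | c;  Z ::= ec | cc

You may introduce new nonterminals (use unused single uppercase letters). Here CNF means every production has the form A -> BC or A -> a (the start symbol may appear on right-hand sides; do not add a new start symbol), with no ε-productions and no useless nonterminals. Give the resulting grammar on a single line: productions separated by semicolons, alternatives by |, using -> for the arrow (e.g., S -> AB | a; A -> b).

No ε-productions.
No unit productions to eliminate.
TERM: introduce B -> c, C -> e, A -> h and substitute in every rule of length ≥2.
BIN: S -> ZAS becomes S -> ZD, D -> AS.

S -> c | ZD; A -> h; B -> c; C -> e; D -> AS; Z -> BB | CB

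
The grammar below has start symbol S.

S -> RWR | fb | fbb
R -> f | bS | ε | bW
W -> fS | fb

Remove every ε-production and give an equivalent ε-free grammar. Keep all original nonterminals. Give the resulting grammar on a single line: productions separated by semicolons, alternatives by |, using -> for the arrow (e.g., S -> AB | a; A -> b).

Nullable set: {R}.
S -> RWR: R, R nullable, giving RW | RWR | W | WR.
Drop R -> ε.
Unchanged (no nullable symbols): S -> fb; S -> fbb; R -> bS; R -> bW; R -> f; W -> fS; W -> fb.

S -> W | RW | WR | fb | RWR | fbb; R -> f | bS | bW; W -> fS | fb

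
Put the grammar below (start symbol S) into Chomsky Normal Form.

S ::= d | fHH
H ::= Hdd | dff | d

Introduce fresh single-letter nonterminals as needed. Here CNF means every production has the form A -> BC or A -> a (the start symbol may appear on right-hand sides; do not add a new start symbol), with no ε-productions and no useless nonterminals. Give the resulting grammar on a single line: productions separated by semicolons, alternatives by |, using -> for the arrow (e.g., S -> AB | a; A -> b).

No ε-productions.
No unit productions to eliminate.
TERM: introduce A -> d, B -> f and substitute in every rule of length ≥2.
BIN: H -> ABB becomes H -> AC, C -> BB; H -> HAA becomes H -> HD, D -> AA; S -> BHH becomes S -> BE, E -> HH.

S -> d | BE; A -> d; B -> f; C -> BB; D -> AA; E -> HH; H -> d | AC | HD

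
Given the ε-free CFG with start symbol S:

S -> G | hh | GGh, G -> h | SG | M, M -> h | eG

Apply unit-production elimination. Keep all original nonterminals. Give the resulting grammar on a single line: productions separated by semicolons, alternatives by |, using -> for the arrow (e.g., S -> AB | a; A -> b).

Unit productions: G->M, S->G.
Unit pairs (A ⇒* B via units): (G,M), (S,G), (S,M).
S: inherits non-unit rules of {G, M, S} → GGh | SG | eG | h | hh.
G: inherits non-unit rules of {G, M} → SG | eG | h.
M: inherits non-unit rules of {M} → eG | h.

S -> h | SG | eG | hh | GGh; G -> h | SG | eG; M -> h | eG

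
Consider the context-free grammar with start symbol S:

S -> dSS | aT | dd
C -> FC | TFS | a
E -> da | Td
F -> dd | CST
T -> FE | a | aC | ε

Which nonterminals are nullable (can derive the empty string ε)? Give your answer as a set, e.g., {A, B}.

Directly nullable (have an ε-rule): {T}.
Not nullable: C, E, F, S — each has a terminal in every rule's right-hand side or depends on a non-nullable symbol.

{T}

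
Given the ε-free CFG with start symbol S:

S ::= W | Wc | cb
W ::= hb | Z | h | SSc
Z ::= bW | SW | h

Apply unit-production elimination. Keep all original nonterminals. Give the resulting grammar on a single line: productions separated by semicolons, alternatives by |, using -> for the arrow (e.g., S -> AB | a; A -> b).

S -> h | SW | Wc | bW | cb | hb | SSc; W -> h | SW | bW | hb | SSc; Z -> h | SW | bW

Unit productions: S->W, W->Z.
Unit pairs (A ⇒* B via units): (S,W), (S,Z), (W,Z).
S: inherits non-unit rules of {S, W, Z} → SSc | SW | Wc | bW | cb | h | hb.
W: inherits non-unit rules of {W, Z} → SSc | SW | bW | h | hb.
Z: inherits non-unit rules of {Z} → SW | bW | h.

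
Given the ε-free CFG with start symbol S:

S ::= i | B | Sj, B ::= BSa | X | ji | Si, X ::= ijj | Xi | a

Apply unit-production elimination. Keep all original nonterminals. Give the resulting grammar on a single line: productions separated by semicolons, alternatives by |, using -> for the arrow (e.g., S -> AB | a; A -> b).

S -> a | i | Si | Sj | Xi | ji | BSa | ijj; B -> a | Si | Xi | ji | BSa | ijj; X -> a | Xi | ijj

Unit productions: B->X, S->B.
Unit pairs (A ⇒* B via units): (B,X), (S,B), (S,X).
S: inherits non-unit rules of {B, S, X} → BSa | Si | Sj | Xi | a | i | ijj | ji.
B: inherits non-unit rules of {B, X} → BSa | Si | Xi | a | ijj | ji.
X: inherits non-unit rules of {X} → Xi | a | ijj.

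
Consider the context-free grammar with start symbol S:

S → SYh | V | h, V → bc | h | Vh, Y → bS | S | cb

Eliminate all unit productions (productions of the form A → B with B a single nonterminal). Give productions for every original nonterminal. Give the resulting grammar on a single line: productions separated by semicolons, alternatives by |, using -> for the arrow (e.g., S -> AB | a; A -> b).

S -> h | Vh | bc | SYh; V -> h | Vh | bc; Y -> h | Vh | bS | bc | cb | SYh

Unit productions: S->V, Y->S.
Unit pairs (A ⇒* B via units): (S,V), (Y,S), (Y,V).
S: inherits non-unit rules of {S, V} → SYh | Vh | bc | h.
V: inherits non-unit rules of {V} → Vh | bc | h.
Y: inherits non-unit rules of {S, V, Y} → SYh | Vh | bS | bc | cb | h.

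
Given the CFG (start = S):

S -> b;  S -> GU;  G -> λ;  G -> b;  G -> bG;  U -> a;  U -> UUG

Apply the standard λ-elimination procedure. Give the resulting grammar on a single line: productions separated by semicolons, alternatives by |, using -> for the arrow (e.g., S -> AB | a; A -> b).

Nullable set: {G}.
S -> GU: G nullable, giving GU | U.
Drop G -> λ.
G -> bG: G nullable, giving b | bG.
U -> UUG: G nullable, giving UU | UUG.
Unchanged (no nullable symbols): S -> b; G -> b; U -> a.

S -> U | b | GU; G -> b | bG; U -> a | UU | UUG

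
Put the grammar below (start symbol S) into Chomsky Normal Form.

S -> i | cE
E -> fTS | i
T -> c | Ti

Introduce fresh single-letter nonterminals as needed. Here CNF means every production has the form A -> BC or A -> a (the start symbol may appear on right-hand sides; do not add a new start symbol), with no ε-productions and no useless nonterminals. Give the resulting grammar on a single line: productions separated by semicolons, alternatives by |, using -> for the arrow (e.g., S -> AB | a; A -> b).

No ε-productions.
No unit productions to eliminate.
TERM: introduce B -> c, A -> f, C -> i and substitute in every rule of length ≥2.
BIN: E -> ATS becomes E -> AD, D -> TS.

S -> i | BE; A -> f; B -> c; C -> i; D -> TS; E -> i | AD; T -> c | TC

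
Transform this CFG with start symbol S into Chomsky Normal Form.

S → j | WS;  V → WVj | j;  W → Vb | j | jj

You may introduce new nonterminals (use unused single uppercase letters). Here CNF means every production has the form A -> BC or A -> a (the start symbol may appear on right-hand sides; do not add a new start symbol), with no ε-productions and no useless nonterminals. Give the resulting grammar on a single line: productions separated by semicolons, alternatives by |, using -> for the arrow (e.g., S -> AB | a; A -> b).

S -> j | WS; A -> j; B -> b; C -> VA; V -> j | WC; W -> j | AA | VB

No ε-productions.
No unit productions to eliminate.
TERM: introduce B -> b, A -> j and substitute in every rule of length ≥2.
BIN: V -> WVA becomes V -> WC, C -> VA.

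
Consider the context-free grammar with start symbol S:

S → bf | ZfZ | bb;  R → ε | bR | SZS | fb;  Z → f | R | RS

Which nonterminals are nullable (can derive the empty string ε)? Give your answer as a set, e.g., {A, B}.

Directly nullable (have an ε-rule): {R}.
Z is nullable via Z -> R (every symbol on the right is already known nullable).
Not nullable: S — each has a terminal in every rule's right-hand side or depends on a non-nullable symbol.

{R, Z}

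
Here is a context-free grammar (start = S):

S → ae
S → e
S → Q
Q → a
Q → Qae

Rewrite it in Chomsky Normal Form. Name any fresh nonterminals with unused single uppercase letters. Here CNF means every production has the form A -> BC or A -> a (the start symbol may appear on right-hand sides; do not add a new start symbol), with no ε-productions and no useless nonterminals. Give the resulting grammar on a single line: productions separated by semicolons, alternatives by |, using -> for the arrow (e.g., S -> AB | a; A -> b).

No ε-productions.
After unit-elimination: S -> a | e | ae | Qae; Q -> a | Qae.
TERM: introduce A -> a, B -> e and substitute in every rule of length ≥2.
BIN: Q -> QAB becomes Q -> QC, C -> AB; S -> QAB becomes S -> QD, D -> AB.

S -> a | e | AB | QD; A -> a; B -> e; C -> AB; D -> AB; Q -> a | QC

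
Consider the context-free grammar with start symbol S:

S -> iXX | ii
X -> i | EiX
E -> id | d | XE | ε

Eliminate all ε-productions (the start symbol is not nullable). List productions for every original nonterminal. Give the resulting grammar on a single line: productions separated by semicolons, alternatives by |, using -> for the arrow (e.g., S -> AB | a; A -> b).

Nullable set: {E}.
Drop E -> ε.
E -> XE: E nullable, giving X | XE.
X -> EiX: E nullable, giving EiX | iX.
Unchanged (no nullable symbols): S -> iXX; S -> ii; E -> d; E -> id; X -> i.

S -> ii | iXX; E -> X | d | XE | id; X -> i | iX | EiX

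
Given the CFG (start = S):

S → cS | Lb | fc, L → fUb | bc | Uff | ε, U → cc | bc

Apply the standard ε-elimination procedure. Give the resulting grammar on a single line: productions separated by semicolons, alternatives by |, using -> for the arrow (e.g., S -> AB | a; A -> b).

Nullable set: {L}.
S -> Lb: L nullable, giving Lb | b.
Drop L -> ε.
Unchanged (no nullable symbols): S -> cS; S -> fc; L -> Uff; L -> bc; L -> fUb; U -> bc; U -> cc.

S -> b | Lb | cS | fc; L -> bc | Uff | fUb; U -> bc | cc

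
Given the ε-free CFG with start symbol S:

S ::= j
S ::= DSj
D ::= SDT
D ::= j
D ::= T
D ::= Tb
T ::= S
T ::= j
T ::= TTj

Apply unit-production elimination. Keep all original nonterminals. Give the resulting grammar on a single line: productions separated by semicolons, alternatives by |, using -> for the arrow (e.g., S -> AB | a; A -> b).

Unit productions: D->T, T->S.
Unit pairs (A ⇒* B via units): (D,S), (D,T), (T,S).
S: inherits non-unit rules of {S} → DSj | j.
D: inherits non-unit rules of {D, S, T} → DSj | SDT | TTj | Tb | j.
T: inherits non-unit rules of {S, T} → DSj | TTj | j.

S -> j | DSj; D -> j | Tb | DSj | SDT | TTj; T -> j | DSj | TTj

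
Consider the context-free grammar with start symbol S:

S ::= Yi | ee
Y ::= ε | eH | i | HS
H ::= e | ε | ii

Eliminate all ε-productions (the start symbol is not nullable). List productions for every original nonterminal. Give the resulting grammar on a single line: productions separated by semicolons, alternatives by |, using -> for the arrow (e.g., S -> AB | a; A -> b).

S -> i | Yi | ee; H -> e | ii; Y -> S | e | i | HS | eH

Nullable set: {H, Y}.
S -> Yi: Y nullable, giving Yi | i.
Drop H -> ε.
Drop Y -> ε.
Y -> HS: H nullable, giving HS | S.
Y -> eH: H nullable, giving e | eH.
Unchanged (no nullable symbols): S -> ee; H -> e; H -> ii; Y -> i.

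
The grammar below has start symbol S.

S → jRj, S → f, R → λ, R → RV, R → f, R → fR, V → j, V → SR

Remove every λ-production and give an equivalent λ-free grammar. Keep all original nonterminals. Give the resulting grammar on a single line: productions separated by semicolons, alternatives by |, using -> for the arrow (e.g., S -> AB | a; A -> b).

S -> f | jj | jRj; R -> V | f | RV | fR; V -> S | j | SR

Nullable set: {R}.
S -> jRj: R nullable, giving jRj | jj.
Drop R -> λ.
R -> RV: R nullable, giving RV | V.
R -> fR: R nullable, giving f | fR.
V -> SR: R nullable, giving S | SR.
Unchanged (no nullable symbols): S -> f; R -> f; V -> j.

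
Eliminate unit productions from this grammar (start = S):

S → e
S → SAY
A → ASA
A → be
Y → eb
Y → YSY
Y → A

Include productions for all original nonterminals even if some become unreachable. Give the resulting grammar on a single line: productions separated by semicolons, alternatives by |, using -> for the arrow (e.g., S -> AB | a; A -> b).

Unit productions: Y->A.
Unit pairs (A ⇒* B via units): (Y,A).
S: inherits non-unit rules of {S} → SAY | e.
A: inherits non-unit rules of {A} → ASA | be.
Y: inherits non-unit rules of {A, Y} → ASA | YSY | be | eb.

S -> e | SAY; A -> be | ASA; Y -> be | eb | ASA | YSY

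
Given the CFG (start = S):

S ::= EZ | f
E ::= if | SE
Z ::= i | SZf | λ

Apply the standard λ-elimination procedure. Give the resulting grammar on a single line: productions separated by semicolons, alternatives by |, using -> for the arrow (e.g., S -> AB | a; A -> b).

S -> E | f | EZ; E -> SE | if; Z -> i | Sf | SZf

Nullable set: {Z}.
S -> EZ: Z nullable, giving E | EZ.
Drop Z -> λ.
Z -> SZf: Z nullable, giving SZf | Sf.
Unchanged (no nullable symbols): S -> f; E -> SE; E -> if; Z -> i.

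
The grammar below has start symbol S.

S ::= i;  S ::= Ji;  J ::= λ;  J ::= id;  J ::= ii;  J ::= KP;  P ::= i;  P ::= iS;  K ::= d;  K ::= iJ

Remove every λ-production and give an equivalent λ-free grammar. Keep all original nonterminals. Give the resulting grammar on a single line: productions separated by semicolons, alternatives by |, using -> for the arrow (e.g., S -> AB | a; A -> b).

Nullable set: {J}.
S -> Ji: J nullable, giving Ji | i.
Drop J -> λ.
K -> iJ: J nullable, giving i | iJ.
Unchanged (no nullable symbols): S -> i; J -> KP; J -> id; J -> ii; K -> d; P -> i; P -> iS.

S -> i | Ji; J -> KP | id | ii; K -> d | i | iJ; P -> i | iS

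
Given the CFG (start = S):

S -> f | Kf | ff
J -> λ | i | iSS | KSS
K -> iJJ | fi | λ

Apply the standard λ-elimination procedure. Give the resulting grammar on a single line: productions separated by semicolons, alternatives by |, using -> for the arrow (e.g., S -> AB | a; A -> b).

Nullable set: {J, K}.
S -> Kf: K nullable, giving Kf | f.
Drop J -> λ.
J -> KSS: K nullable, giving KSS | SS.
Drop K -> λ.
K -> iJJ: J, J nullable, giving i | iJ | iJJ.
Unchanged (no nullable symbols): S -> f; S -> ff; J -> i; J -> iSS; K -> fi.

S -> f | Kf | ff; J -> i | SS | KSS | iSS; K -> i | fi | iJ | iJJ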